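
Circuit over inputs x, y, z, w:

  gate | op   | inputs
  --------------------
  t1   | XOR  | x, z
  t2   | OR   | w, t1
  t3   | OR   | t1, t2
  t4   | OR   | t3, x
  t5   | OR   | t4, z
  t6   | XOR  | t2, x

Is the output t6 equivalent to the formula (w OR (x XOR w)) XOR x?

t1 = x XOR z
t2 = w OR t1 = w OR (x XOR z)
t6 = t2 XOR x = (w OR (x XOR z)) XOR x
At x=0, y=0, z=1, w=0: circuit gives 1, formula gives 0.

No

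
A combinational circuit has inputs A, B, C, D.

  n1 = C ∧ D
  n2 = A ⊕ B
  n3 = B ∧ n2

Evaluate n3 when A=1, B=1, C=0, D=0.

n2 = 1 ⊕ 1 = 0
n3 = 1 ∧ 0 = 0

0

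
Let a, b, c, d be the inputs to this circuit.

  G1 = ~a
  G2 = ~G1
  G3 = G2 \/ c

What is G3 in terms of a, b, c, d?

~~a \/ c

G1 = ~a
G2 = ~G1 = ~~a
G3 = G2 \/ c = ~~a \/ c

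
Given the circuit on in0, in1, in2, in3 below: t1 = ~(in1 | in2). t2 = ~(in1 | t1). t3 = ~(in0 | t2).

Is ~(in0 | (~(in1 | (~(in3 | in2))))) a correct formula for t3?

No

t1 = ~(in1 | in2)
t2 = ~(in1 | t1) = ~(in1 | (~(in1 | in2)))
t3 = ~(in0 | t2) = ~(in0 | (~(in1 | (~(in1 | in2)))))
At in0=0, in1=0, in2=0, in3=1: circuit gives 1, formula gives 0.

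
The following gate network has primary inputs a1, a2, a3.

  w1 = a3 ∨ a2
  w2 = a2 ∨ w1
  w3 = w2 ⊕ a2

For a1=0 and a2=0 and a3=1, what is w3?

w1 = 1 ∨ 0 = 1
w2 = 0 ∨ 1 = 1
w3 = 1 ⊕ 0 = 1

1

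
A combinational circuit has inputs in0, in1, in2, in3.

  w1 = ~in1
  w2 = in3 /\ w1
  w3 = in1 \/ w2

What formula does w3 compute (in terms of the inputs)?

in1 \/ (in3 /\ ~in1)

w1 = ~in1
w2 = in3 /\ w1 = in3 /\ ~in1
w3 = in1 \/ w2 = in1 \/ (in3 /\ ~in1)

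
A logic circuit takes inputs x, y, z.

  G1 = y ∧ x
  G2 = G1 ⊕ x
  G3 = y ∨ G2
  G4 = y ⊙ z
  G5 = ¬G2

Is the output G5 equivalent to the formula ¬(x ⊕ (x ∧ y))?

Yes

G1 = y ∧ x
G2 = G1 ⊕ x = (y ∧ x) ⊕ x
G5 = ¬G2 = ¬((y ∧ x) ⊕ x)
At x=1, y=0, z=0: circuit gives 0, formula gives 0.
At x=0, y=0, z=0: circuit gives 1, formula gives 1.
Agrees on all 8 inputs.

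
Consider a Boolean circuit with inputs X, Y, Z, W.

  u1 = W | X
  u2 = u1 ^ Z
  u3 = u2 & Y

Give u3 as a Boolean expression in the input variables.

u1 = W | X
u2 = u1 ^ Z = (W | X) ^ Z
u3 = u2 & Y = ((W | X) ^ Z) & Y

((W | X) ^ Z) & Y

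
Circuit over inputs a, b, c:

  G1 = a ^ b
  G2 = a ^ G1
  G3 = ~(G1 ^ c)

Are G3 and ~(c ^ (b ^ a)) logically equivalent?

G1 = a ^ b
G3 = ~(G1 ^ c) = ~((a ^ b) ^ c)
At a=0, b=0, c=1: circuit gives 0, formula gives 0.
At a=0, b=0, c=0: circuit gives 1, formula gives 1.
Agrees on all 8 inputs.

Yes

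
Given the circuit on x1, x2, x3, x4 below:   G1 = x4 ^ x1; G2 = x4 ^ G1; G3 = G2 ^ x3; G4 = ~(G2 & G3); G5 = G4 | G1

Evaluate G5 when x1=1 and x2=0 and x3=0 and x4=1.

0

G1 = 1 ^ 1 = 0
G2 = 1 ^ 0 = 1
G3 = 1 ^ 0 = 1
G4 = ~(1 & 1) = 0
G5 = 0 | 0 = 0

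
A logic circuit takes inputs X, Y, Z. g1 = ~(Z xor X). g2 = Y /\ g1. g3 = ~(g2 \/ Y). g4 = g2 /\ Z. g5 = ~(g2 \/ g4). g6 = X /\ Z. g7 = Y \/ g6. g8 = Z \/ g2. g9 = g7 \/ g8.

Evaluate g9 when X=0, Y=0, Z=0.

g1 = ~(0 xor 0) = 1
g2 = 0 /\ 1 = 0
g6 = 0 /\ 0 = 0
g7 = 0 \/ 0 = 0
g8 = 0 \/ 0 = 0
g9 = 0 \/ 0 = 0

0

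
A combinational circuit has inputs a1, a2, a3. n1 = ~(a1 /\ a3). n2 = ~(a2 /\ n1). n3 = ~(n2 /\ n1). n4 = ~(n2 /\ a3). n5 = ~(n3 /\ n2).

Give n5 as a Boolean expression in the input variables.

~((~((~(a2 /\ (~(a1 /\ a3)))) /\ (~(a1 /\ a3)))) /\ (~(a2 /\ (~(a1 /\ a3)))))

n1 = ~(a1 /\ a3)
n2 = ~(a2 /\ n1) = ~(a2 /\ (~(a1 /\ a3)))
n3 = ~(n2 /\ n1) = ~((~(a2 /\ (~(a1 /\ a3)))) /\ (~(a1 /\ a3)))
n5 = ~(n3 /\ n2) = ~((~((~(a2 /\ (~(a1 /\ a3)))) /\ (~(a1 /\ a3)))) /\ (~(a2 /\ (~(a1 /\ a3)))))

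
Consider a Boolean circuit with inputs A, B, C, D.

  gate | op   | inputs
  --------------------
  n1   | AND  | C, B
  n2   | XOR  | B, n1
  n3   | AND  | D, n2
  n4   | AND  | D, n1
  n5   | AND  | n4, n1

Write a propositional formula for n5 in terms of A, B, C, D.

(D AND (C AND B)) AND (C AND B)

n1 = C AND B
n4 = D AND n1 = D AND (C AND B)
n5 = n4 AND n1 = (D AND (C AND B)) AND (C AND B)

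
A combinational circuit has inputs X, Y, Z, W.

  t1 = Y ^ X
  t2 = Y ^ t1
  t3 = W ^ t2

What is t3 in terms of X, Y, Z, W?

t1 = Y ^ X
t2 = Y ^ t1 = Y ^ (Y ^ X)
t3 = W ^ t2 = W ^ (Y ^ (Y ^ X))

W ^ (Y ^ (Y ^ X))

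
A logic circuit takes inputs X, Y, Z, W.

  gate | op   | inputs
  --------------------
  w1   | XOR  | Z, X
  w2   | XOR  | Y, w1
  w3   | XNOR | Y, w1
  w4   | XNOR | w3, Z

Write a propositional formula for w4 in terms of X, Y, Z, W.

w1 = Z XOR X
w3 = Y XNOR w1 = Y XNOR (Z XOR X)
w4 = w3 XNOR Z = (Y XNOR (Z XOR X)) XNOR Z

(Y XNOR (Z XOR X)) XNOR Z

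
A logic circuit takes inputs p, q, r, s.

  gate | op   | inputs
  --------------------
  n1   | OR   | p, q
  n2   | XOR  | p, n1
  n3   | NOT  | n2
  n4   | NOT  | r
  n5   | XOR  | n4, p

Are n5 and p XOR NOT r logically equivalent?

n4 = NOT r
n5 = n4 XOR p = NOT r XOR p
At p=0, q=0, r=1, s=0: circuit gives 0, formula gives 0.
At p=0, q=0, r=0, s=0: circuit gives 1, formula gives 1.
Agrees on all 16 inputs.

Yes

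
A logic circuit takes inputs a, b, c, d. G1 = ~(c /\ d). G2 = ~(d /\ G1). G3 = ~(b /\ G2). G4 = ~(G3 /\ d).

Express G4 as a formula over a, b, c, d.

G1 = ~(c /\ d)
G2 = ~(d /\ G1) = ~(d /\ (~(c /\ d)))
G3 = ~(b /\ G2) = ~(b /\ (~(d /\ (~(c /\ d)))))
G4 = ~(G3 /\ d) = ~((~(b /\ (~(d /\ (~(c /\ d)))))) /\ d)

~((~(b /\ (~(d /\ (~(c /\ d)))))) /\ d)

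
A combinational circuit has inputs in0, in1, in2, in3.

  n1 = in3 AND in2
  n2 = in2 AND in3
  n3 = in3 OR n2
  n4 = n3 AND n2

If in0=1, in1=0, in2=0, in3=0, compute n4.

0

n2 = 0 AND 0 = 0
n3 = 0 OR 0 = 0
n4 = 0 AND 0 = 0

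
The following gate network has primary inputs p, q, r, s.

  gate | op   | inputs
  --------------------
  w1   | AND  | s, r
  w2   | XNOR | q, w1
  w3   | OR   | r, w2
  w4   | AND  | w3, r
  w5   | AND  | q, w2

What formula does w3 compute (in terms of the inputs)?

w1 = s AND r
w2 = q XNOR w1 = q XNOR (s AND r)
w3 = r OR w2 = r OR (q XNOR (s AND r))

r OR (q XNOR (s AND r))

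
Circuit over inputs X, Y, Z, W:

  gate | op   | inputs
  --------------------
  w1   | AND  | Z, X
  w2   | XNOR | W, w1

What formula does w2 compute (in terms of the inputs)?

W XNOR (Z AND X)

w1 = Z AND X
w2 = W XNOR w1 = W XNOR (Z AND X)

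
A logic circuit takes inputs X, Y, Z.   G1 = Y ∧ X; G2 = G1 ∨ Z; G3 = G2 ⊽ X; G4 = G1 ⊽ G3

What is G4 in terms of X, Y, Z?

(Y ∧ X) ⊽ (((Y ∧ X) ∨ Z) ⊽ X)

G1 = Y ∧ X
G2 = G1 ∨ Z = (Y ∧ X) ∨ Z
G3 = G2 ⊽ X = ((Y ∧ X) ∨ Z) ⊽ X
G4 = G1 ⊽ G3 = (Y ∧ X) ⊽ (((Y ∧ X) ∨ Z) ⊽ X)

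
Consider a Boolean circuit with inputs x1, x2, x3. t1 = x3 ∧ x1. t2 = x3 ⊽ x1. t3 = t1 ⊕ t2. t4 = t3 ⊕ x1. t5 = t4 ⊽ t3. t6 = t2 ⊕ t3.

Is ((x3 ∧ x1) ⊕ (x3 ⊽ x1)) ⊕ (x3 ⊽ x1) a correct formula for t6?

Yes

t1 = x3 ∧ x1
t2 = x3 ⊽ x1
t3 = t1 ⊕ t2 = (x3 ∧ x1) ⊕ (x3 ⊽ x1)
t6 = t2 ⊕ t3 = (x3 ⊽ x1) ⊕ ((x3 ∧ x1) ⊕ (x3 ⊽ x1))
At x1=0, x2=0, x3=0: circuit gives 0, formula gives 0.
At x1=1, x2=0, x3=1: circuit gives 1, formula gives 1.
Agrees on all 8 inputs.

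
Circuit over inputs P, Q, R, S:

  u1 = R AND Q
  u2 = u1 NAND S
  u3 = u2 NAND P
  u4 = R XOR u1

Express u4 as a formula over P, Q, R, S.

u1 = R AND Q
u4 = R XOR u1 = R XOR (R AND Q)

R XOR (R AND Q)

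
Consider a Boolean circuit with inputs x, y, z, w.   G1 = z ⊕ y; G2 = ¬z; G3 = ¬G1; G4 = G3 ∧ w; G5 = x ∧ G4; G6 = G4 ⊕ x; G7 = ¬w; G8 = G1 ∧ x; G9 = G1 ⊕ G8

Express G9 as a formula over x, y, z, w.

G1 = z ⊕ y
G8 = G1 ∧ x = (z ⊕ y) ∧ x
G9 = G1 ⊕ G8 = (z ⊕ y) ⊕ ((z ⊕ y) ∧ x)

(z ⊕ y) ⊕ ((z ⊕ y) ∧ x)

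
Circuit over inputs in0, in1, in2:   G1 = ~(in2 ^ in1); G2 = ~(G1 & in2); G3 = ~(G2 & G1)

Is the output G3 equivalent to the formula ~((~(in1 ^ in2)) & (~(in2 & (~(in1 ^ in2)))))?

G1 = ~(in2 ^ in1)
G2 = ~(G1 & in2) = ~((~(in2 ^ in1)) & in2)
G3 = ~(G2 & G1) = ~((~((~(in2 ^ in1)) & in2)) & (~(in2 ^ in1)))
At in0=0, in1=0, in2=0: circuit gives 0, formula gives 0.
At in0=0, in1=0, in2=1: circuit gives 1, formula gives 1.
Agrees on all 8 inputs.

Yes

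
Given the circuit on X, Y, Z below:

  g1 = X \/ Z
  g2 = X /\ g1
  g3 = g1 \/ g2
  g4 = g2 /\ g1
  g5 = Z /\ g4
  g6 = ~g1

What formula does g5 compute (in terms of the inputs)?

Z /\ ((X /\ (X \/ Z)) /\ (X \/ Z))

g1 = X \/ Z
g2 = X /\ g1 = X /\ (X \/ Z)
g4 = g2 /\ g1 = (X /\ (X \/ Z)) /\ (X \/ Z)
g5 = Z /\ g4 = Z /\ ((X /\ (X \/ Z)) /\ (X \/ Z))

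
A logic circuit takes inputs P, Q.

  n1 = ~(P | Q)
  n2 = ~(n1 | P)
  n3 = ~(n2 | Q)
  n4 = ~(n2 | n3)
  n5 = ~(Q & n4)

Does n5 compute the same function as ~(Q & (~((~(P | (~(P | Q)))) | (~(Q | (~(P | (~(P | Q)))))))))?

n1 = ~(P | Q)
n2 = ~(n1 | P) = ~((~(P | Q)) | P)
n3 = ~(n2 | Q) = ~((~((~(P | Q)) | P)) | Q)
n4 = ~(n2 | n3) = ~((~((~(P | Q)) | P)) | (~((~((~(P | Q)) | P)) | Q)))
n5 = ~(Q & n4) = ~(Q & (~((~((~(P | Q)) | P)) | (~((~((~(P | Q)) | P)) | Q)))))
At P=1, Q=1: circuit gives 0, formula gives 0.
At P=0, Q=0: circuit gives 1, formula gives 1.
Agrees on all 4 inputs.

Yes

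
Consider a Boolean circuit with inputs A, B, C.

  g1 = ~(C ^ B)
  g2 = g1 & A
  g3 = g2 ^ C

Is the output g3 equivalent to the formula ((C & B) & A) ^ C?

No

g1 = ~(C ^ B)
g2 = g1 & A = (~(C ^ B)) & A
g3 = g2 ^ C = ((~(C ^ B)) & A) ^ C
At A=1, B=0, C=0: circuit gives 1, formula gives 0.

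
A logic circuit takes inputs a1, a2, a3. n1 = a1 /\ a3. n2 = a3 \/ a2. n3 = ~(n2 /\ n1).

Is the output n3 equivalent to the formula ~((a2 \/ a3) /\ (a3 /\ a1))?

Yes

n1 = a1 /\ a3
n2 = a3 \/ a2
n3 = ~(n2 /\ n1) = ~((a3 \/ a2) /\ (a1 /\ a3))
At a1=1, a2=0, a3=1: circuit gives 0, formula gives 0.
At a1=0, a2=0, a3=0: circuit gives 1, formula gives 1.
Agrees on all 8 inputs.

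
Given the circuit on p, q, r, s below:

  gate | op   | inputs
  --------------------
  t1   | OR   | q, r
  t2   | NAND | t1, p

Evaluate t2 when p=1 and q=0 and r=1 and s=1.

t1 = 0 OR 1 = 1
t2 = 1 NAND 1 = 0

0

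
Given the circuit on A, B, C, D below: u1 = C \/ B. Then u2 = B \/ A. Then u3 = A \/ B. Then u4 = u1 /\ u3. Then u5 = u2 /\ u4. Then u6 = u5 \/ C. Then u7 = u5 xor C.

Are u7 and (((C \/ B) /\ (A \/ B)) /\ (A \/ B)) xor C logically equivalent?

Yes

u1 = C \/ B
u2 = B \/ A
u3 = A \/ B
u4 = u1 /\ u3 = (C \/ B) /\ (A \/ B)
u5 = u2 /\ u4 = (B \/ A) /\ ((C \/ B) /\ (A \/ B))
u7 = u5 xor C = ((B \/ A) /\ ((C \/ B) /\ (A \/ B))) xor C
At A=0, B=0, C=0, D=0: circuit gives 0, formula gives 0.
At A=0, B=0, C=1, D=0: circuit gives 1, formula gives 1.
Agrees on all 16 inputs.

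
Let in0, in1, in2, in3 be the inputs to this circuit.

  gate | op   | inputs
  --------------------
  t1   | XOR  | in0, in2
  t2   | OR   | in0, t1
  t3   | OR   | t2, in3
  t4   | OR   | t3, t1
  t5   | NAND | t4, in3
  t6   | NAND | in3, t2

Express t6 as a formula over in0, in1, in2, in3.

in3 NAND (in0 OR (in0 XOR in2))

t1 = in0 XOR in2
t2 = in0 OR t1 = in0 OR (in0 XOR in2)
t6 = in3 NAND t2 = in3 NAND (in0 OR (in0 XOR in2))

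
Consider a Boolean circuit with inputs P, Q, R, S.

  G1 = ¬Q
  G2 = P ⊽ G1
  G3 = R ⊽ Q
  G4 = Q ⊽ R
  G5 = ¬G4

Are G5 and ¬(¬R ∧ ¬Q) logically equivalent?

Yes

G4 = Q ⊽ R
G5 = ¬G4 = ¬(Q ⊽ R)
At P=0, Q=0, R=0, S=0: circuit gives 0, formula gives 0.
At P=0, Q=0, R=1, S=0: circuit gives 1, formula gives 1.
Agrees on all 16 inputs.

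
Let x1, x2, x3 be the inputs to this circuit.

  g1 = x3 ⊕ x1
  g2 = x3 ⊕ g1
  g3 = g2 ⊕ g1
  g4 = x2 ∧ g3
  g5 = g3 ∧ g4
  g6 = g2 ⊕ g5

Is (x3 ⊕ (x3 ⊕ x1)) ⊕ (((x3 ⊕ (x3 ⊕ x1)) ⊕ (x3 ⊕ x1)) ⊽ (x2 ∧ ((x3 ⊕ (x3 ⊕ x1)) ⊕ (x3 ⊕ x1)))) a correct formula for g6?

No

g1 = x3 ⊕ x1
g2 = x3 ⊕ g1 = x3 ⊕ (x3 ⊕ x1)
g3 = g2 ⊕ g1 = (x3 ⊕ (x3 ⊕ x1)) ⊕ (x3 ⊕ x1)
g4 = x2 ∧ g3 = x2 ∧ ((x3 ⊕ (x3 ⊕ x1)) ⊕ (x3 ⊕ x1))
g5 = g3 ∧ g4 = ((x3 ⊕ (x3 ⊕ x1)) ⊕ (x3 ⊕ x1)) ∧ (x2 ∧ ((x3 ⊕ (x3 ⊕ x1)) ⊕ (x3 ⊕ x1)))
g6 = g2 ⊕ g5 = (x3 ⊕ (x3 ⊕ x1)) ⊕ (((x3 ⊕ (x3 ⊕ x1)) ⊕ (x3 ⊕ x1)) ∧ (x2 ∧ ((x3 ⊕ (x3 ⊕ x1)) ⊕ (x3 ⊕ x1))))
At x1=0, x2=0, x3=0: circuit gives 0, formula gives 1.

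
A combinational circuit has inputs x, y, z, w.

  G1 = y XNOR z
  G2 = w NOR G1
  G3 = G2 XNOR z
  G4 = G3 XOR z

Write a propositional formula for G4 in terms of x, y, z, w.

((w NOR (y XNOR z)) XNOR z) XOR z

G1 = y XNOR z
G2 = w NOR G1 = w NOR (y XNOR z)
G3 = G2 XNOR z = (w NOR (y XNOR z)) XNOR z
G4 = G3 XOR z = ((w NOR (y XNOR z)) XNOR z) XOR z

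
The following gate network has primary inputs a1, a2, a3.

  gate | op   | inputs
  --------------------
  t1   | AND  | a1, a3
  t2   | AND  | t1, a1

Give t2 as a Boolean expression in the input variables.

(a1 AND a3) AND a1

t1 = a1 AND a3
t2 = t1 AND a1 = (a1 AND a3) AND a1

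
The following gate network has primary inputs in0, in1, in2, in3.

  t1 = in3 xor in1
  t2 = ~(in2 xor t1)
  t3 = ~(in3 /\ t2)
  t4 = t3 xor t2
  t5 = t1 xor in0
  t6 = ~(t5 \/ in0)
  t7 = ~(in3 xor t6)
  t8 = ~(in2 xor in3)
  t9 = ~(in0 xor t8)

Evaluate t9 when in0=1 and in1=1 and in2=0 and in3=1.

t8 = ~(0 xor 1) = 0
t9 = ~(1 xor 0) = 0

0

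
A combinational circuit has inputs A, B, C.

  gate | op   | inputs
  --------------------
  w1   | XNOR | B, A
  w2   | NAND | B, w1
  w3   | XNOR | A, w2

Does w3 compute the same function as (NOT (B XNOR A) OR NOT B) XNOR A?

Yes

w1 = B XNOR A
w2 = B NAND w1 = B NAND (B XNOR A)
w3 = A XNOR w2 = A XNOR (B NAND (B XNOR A))
At A=0, B=0, C=0: circuit gives 0, formula gives 0.
At A=1, B=0, C=0: circuit gives 1, formula gives 1.
Agrees on all 8 inputs.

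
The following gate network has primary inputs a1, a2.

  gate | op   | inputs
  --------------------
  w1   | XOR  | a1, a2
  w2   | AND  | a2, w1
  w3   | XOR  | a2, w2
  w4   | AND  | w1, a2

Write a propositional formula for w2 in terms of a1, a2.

w1 = a1 XOR a2
w2 = a2 AND w1 = a2 AND (a1 XOR a2)

a2 AND (a1 XOR a2)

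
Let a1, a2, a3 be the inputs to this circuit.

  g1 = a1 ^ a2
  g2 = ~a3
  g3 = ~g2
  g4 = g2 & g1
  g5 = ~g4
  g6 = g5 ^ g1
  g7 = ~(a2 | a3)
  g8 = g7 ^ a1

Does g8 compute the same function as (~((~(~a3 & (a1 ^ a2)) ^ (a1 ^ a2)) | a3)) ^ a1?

g7 = ~(a2 | a3)
g8 = g7 ^ a1 = (~(a2 | a3)) ^ a1
At a1=0, a2=0, a3=0: circuit gives 1, formula gives 0.

No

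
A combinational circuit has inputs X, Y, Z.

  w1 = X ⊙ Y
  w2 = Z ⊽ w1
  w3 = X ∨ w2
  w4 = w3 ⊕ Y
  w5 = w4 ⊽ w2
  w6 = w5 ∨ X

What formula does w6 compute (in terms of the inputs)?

w1 = X ⊙ Y
w2 = Z ⊽ w1 = Z ⊽ (X ⊙ Y)
w3 = X ∨ w2 = X ∨ (Z ⊽ (X ⊙ Y))
w4 = w3 ⊕ Y = (X ∨ (Z ⊽ (X ⊙ Y))) ⊕ Y
w5 = w4 ⊽ w2 = ((X ∨ (Z ⊽ (X ⊙ Y))) ⊕ Y) ⊽ (Z ⊽ (X ⊙ Y))
w6 = w5 ∨ X = (((X ∨ (Z ⊽ (X ⊙ Y))) ⊕ Y) ⊽ (Z ⊽ (X ⊙ Y))) ∨ X

(((X ∨ (Z ⊽ (X ⊙ Y))) ⊕ Y) ⊽ (Z ⊽ (X ⊙ Y))) ∨ X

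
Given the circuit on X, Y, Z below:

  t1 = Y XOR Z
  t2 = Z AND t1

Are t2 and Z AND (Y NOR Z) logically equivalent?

No

t1 = Y XOR Z
t2 = Z AND t1 = Z AND (Y XOR Z)
At X=0, Y=0, Z=1: circuit gives 1, formula gives 0.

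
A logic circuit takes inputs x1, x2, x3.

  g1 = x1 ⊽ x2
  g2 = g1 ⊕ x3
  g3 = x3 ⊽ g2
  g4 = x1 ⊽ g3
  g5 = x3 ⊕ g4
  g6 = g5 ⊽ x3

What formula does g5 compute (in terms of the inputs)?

g1 = x1 ⊽ x2
g2 = g1 ⊕ x3 = (x1 ⊽ x2) ⊕ x3
g3 = x3 ⊽ g2 = x3 ⊽ ((x1 ⊽ x2) ⊕ x3)
g4 = x1 ⊽ g3 = x1 ⊽ (x3 ⊽ ((x1 ⊽ x2) ⊕ x3))
g5 = x3 ⊕ g4 = x3 ⊕ (x1 ⊽ (x3 ⊽ ((x1 ⊽ x2) ⊕ x3)))

x3 ⊕ (x1 ⊽ (x3 ⊽ ((x1 ⊽ x2) ⊕ x3)))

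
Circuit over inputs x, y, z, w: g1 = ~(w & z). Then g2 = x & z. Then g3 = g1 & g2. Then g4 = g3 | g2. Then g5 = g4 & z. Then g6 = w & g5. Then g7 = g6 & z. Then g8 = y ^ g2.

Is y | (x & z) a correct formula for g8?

No

g2 = x & z
g8 = y ^ g2 = y ^ (x & z)
At x=1, y=1, z=1, w=0: circuit gives 0, formula gives 1.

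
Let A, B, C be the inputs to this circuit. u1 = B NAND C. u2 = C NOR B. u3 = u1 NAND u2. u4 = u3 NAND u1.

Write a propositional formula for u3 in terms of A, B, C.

(B NAND C) NAND (C NOR B)

u1 = B NAND C
u2 = C NOR B
u3 = u1 NAND u2 = (B NAND C) NAND (C NOR B)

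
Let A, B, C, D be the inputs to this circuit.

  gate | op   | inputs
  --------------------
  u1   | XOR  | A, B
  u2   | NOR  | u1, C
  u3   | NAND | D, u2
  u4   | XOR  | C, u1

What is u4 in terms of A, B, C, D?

u1 = A XOR B
u4 = C XOR u1 = C XOR (A XOR B)

C XOR (A XOR B)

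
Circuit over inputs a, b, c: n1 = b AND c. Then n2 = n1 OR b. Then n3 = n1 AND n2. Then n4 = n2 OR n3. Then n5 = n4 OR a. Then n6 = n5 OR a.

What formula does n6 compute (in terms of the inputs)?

n1 = b AND c
n2 = n1 OR b = (b AND c) OR b
n3 = n1 AND n2 = (b AND c) AND ((b AND c) OR b)
n4 = n2 OR n3 = ((b AND c) OR b) OR ((b AND c) AND ((b AND c) OR b))
n5 = n4 OR a = (((b AND c) OR b) OR ((b AND c) AND ((b AND c) OR b))) OR a
n6 = n5 OR a = ((((b AND c) OR b) OR ((b AND c) AND ((b AND c) OR b))) OR a) OR a

((((b AND c) OR b) OR ((b AND c) AND ((b AND c) OR b))) OR a) OR a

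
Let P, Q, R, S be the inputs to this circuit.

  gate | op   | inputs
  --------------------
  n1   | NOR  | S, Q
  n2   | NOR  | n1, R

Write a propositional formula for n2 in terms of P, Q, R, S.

n1 = S NOR Q
n2 = n1 NOR R = (S NOR Q) NOR R

(S NOR Q) NOR R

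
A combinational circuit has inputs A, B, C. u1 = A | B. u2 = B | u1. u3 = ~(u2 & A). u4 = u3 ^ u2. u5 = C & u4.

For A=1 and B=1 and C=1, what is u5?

u1 = 1 | 1 = 1
u2 = 1 | 1 = 1
u3 = ~(1 & 1) = 0
u4 = 0 ^ 1 = 1
u5 = 1 & 1 = 1

1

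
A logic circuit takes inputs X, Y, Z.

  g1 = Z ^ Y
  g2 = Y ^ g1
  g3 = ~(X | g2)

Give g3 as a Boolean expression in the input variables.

g1 = Z ^ Y
g2 = Y ^ g1 = Y ^ (Z ^ Y)
g3 = ~(X | g2) = ~(X | (Y ^ (Z ^ Y)))

~(X | (Y ^ (Z ^ Y)))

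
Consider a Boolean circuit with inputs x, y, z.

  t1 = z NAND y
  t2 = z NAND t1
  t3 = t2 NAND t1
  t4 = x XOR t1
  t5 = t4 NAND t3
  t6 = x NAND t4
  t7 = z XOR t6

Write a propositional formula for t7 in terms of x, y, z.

t1 = z NAND y
t4 = x XOR t1 = x XOR (z NAND y)
t6 = x NAND t4 = x NAND (x XOR (z NAND y))
t7 = z XOR t6 = z XOR (x NAND (x XOR (z NAND y)))

z XOR (x NAND (x XOR (z NAND y)))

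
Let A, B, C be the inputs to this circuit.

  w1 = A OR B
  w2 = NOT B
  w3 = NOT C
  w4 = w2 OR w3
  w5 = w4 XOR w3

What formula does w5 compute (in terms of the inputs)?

w2 = NOT B
w3 = NOT C
w4 = w2 OR w3 = NOT B OR NOT C
w5 = w4 XOR w3 = (NOT B OR NOT C) XOR NOT C

(NOT B OR NOT C) XOR NOT C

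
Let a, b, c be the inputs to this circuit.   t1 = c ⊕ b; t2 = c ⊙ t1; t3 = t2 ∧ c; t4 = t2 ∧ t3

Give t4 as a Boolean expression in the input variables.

t1 = c ⊕ b
t2 = c ⊙ t1 = c ⊙ (c ⊕ b)
t3 = t2 ∧ c = (c ⊙ (c ⊕ b)) ∧ c
t4 = t2 ∧ t3 = (c ⊙ (c ⊕ b)) ∧ ((c ⊙ (c ⊕ b)) ∧ c)

(c ⊙ (c ⊕ b)) ∧ ((c ⊙ (c ⊕ b)) ∧ c)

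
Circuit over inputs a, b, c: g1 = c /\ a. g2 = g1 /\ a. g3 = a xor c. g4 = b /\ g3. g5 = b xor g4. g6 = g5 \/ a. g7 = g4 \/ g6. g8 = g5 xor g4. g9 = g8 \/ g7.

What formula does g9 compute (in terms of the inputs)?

((b xor (b /\ (a xor c))) xor (b /\ (a xor c))) \/ ((b /\ (a xor c)) \/ ((b xor (b /\ (a xor c))) \/ a))

g3 = a xor c
g4 = b /\ g3 = b /\ (a xor c)
g5 = b xor g4 = b xor (b /\ (a xor c))
g6 = g5 \/ a = (b xor (b /\ (a xor c))) \/ a
g7 = g4 \/ g6 = (b /\ (a xor c)) \/ ((b xor (b /\ (a xor c))) \/ a)
g8 = g5 xor g4 = (b xor (b /\ (a xor c))) xor (b /\ (a xor c))
g9 = g8 \/ g7 = ((b xor (b /\ (a xor c))) xor (b /\ (a xor c))) \/ ((b /\ (a xor c)) \/ ((b xor (b /\ (a xor c))) \/ a))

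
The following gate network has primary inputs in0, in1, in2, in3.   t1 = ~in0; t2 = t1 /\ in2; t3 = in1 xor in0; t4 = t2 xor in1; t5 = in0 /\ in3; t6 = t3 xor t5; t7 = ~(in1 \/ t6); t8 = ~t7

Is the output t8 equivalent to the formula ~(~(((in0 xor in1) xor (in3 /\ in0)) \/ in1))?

Yes

t3 = in1 xor in0
t5 = in0 /\ in3
t6 = t3 xor t5 = (in1 xor in0) xor (in0 /\ in3)
t7 = ~(in1 \/ t6) = ~(in1 \/ ((in1 xor in0) xor (in0 /\ in3)))
t8 = ~t7 = ~(~(in1 \/ ((in1 xor in0) xor (in0 /\ in3))))
At in0=0, in1=0, in2=0, in3=0: circuit gives 0, formula gives 0.
At in0=0, in1=1, in2=0, in3=0: circuit gives 1, formula gives 1.
Agrees on all 16 inputs.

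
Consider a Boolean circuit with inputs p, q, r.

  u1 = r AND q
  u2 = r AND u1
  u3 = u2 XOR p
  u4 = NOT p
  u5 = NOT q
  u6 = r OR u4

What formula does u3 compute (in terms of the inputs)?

u1 = r AND q
u2 = r AND u1 = r AND (r AND q)
u3 = u2 XOR p = (r AND (r AND q)) XOR p

(r AND (r AND q)) XOR p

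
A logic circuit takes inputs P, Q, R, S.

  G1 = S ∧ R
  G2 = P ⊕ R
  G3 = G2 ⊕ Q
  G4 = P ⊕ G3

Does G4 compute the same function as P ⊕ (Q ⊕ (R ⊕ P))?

Yes

G2 = P ⊕ R
G3 = G2 ⊕ Q = (P ⊕ R) ⊕ Q
G4 = P ⊕ G3 = P ⊕ ((P ⊕ R) ⊕ Q)
At P=0, Q=0, R=0, S=0: circuit gives 0, formula gives 0.
At P=0, Q=0, R=1, S=0: circuit gives 1, formula gives 1.
Agrees on all 16 inputs.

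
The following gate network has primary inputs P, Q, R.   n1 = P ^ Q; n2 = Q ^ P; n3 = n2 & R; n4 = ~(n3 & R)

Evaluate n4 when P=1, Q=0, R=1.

n2 = 0 ^ 1 = 1
n3 = 1 & 1 = 1
n4 = ~(1 & 1) = 0

0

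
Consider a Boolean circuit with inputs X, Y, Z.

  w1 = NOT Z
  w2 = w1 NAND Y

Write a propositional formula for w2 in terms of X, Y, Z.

NOT Z NAND Y

w1 = NOT Z
w2 = w1 NAND Y = NOT Z NAND Y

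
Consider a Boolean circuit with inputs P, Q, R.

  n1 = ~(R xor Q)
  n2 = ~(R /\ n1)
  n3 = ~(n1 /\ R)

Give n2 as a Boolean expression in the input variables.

~(R /\ (~(R xor Q)))

n1 = ~(R xor Q)
n2 = ~(R /\ n1) = ~(R /\ (~(R xor Q)))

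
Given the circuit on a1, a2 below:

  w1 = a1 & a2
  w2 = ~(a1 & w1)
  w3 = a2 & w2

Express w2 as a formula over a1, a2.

w1 = a1 & a2
w2 = ~(a1 & w1) = ~(a1 & (a1 & a2))

~(a1 & (a1 & a2))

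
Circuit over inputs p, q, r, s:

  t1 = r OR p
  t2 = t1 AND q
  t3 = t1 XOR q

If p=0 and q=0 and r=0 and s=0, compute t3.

0

t1 = 0 OR 0 = 0
t3 = 0 XOR 0 = 0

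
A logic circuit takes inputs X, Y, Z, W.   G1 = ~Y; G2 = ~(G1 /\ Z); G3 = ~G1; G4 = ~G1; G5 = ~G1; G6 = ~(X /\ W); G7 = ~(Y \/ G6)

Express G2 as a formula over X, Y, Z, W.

~(~Y /\ Z)

G1 = ~Y
G2 = ~(G1 /\ Z) = ~(~Y /\ Z)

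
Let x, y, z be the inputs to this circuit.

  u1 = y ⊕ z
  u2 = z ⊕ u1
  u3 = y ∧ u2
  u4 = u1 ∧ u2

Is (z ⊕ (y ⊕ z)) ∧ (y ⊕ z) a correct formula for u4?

Yes

u1 = y ⊕ z
u2 = z ⊕ u1 = z ⊕ (y ⊕ z)
u4 = u1 ∧ u2 = (y ⊕ z) ∧ (z ⊕ (y ⊕ z))
At x=0, y=0, z=0: circuit gives 0, formula gives 0.
At x=0, y=1, z=0: circuit gives 1, formula gives 1.
Agrees on all 8 inputs.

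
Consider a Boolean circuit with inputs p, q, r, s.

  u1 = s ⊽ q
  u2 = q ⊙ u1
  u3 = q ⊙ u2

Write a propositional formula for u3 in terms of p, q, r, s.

u1 = s ⊽ q
u2 = q ⊙ u1 = q ⊙ (s ⊽ q)
u3 = q ⊙ u2 = q ⊙ (q ⊙ (s ⊽ q))

q ⊙ (q ⊙ (s ⊽ q))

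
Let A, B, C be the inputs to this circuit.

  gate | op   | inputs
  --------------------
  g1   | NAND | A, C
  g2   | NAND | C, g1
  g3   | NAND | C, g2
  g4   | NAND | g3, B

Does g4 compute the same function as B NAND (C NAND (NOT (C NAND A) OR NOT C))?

Yes

g1 = A NAND C
g2 = C NAND g1 = C NAND (A NAND C)
g3 = C NAND g2 = C NAND (C NAND (A NAND C))
g4 = g3 NAND B = (C NAND (C NAND (A NAND C))) NAND B
At A=0, B=1, C=0: circuit gives 0, formula gives 0.
At A=0, B=0, C=0: circuit gives 1, formula gives 1.
Agrees on all 8 inputs.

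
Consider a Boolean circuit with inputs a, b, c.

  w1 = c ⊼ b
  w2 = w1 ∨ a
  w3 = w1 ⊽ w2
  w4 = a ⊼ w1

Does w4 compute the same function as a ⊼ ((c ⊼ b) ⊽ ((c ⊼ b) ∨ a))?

w1 = c ⊼ b
w4 = a ⊼ w1 = a ⊼ (c ⊼ b)
At a=1, b=0, c=0: circuit gives 0, formula gives 1.

No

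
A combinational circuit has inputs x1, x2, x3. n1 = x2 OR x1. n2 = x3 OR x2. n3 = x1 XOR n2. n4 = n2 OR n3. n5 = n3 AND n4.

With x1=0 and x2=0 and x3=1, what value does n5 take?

1

n2 = 1 OR 0 = 1
n3 = 0 XOR 1 = 1
n4 = 1 OR 1 = 1
n5 = 1 AND 1 = 1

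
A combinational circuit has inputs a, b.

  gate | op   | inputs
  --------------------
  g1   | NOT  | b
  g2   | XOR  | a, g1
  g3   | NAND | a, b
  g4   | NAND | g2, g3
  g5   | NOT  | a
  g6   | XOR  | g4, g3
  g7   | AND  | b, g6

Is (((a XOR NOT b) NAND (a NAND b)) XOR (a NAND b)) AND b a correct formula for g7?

Yes

g1 = NOT b
g2 = a XOR g1 = a XOR NOT b
g3 = a NAND b
g4 = g2 NAND g3 = (a XOR NOT b) NAND (a NAND b)
g6 = g4 XOR g3 = ((a XOR NOT b) NAND (a NAND b)) XOR (a NAND b)
g7 = b AND g6 = b AND (((a XOR NOT b) NAND (a NAND b)) XOR (a NAND b))
At a=0, b=0: circuit gives 0, formula gives 0.
At a=1, b=1: circuit gives 1, formula gives 1.
Agrees on all 4 inputs.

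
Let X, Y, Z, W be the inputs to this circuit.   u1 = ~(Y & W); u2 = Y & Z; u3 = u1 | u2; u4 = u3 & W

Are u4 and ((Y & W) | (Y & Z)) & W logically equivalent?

No

u1 = ~(Y & W)
u2 = Y & Z
u3 = u1 | u2 = (~(Y & W)) | (Y & Z)
u4 = u3 & W = ((~(Y & W)) | (Y & Z)) & W
At X=0, Y=0, Z=0, W=1: circuit gives 1, formula gives 0.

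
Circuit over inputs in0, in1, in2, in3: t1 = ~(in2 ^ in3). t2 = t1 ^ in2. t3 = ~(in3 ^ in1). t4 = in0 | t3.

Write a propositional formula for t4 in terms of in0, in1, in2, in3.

in0 | (~(in3 ^ in1))

t3 = ~(in3 ^ in1)
t4 = in0 | t3 = in0 | (~(in3 ^ in1))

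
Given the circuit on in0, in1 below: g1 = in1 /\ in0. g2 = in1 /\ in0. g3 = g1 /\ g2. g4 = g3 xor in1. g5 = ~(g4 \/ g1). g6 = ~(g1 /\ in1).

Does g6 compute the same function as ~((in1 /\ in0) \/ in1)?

g1 = in1 /\ in0
g6 = ~(g1 /\ in1) = ~((in1 /\ in0) /\ in1)
At in0=0, in1=1: circuit gives 1, formula gives 0.

No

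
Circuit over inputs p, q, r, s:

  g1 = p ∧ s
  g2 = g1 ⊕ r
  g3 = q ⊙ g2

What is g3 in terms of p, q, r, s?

g1 = p ∧ s
g2 = g1 ⊕ r = (p ∧ s) ⊕ r
g3 = q ⊙ g2 = q ⊙ ((p ∧ s) ⊕ r)

q ⊙ ((p ∧ s) ⊕ r)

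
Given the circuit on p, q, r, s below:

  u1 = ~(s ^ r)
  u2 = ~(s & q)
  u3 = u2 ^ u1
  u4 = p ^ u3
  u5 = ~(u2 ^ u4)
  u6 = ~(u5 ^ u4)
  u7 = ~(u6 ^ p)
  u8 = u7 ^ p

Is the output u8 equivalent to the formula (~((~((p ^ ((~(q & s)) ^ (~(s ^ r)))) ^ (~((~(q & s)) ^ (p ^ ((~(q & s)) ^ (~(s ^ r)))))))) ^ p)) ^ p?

u1 = ~(s ^ r)
u2 = ~(s & q)
u3 = u2 ^ u1 = (~(s & q)) ^ (~(s ^ r))
u4 = p ^ u3 = p ^ ((~(s & q)) ^ (~(s ^ r)))
u5 = ~(u2 ^ u4) = ~((~(s & q)) ^ (p ^ ((~(s & q)) ^ (~(s ^ r)))))
u6 = ~(u5 ^ u4) = ~((~((~(s & q)) ^ (p ^ ((~(s & q)) ^ (~(s ^ r)))))) ^ (p ^ ((~(s & q)) ^ (~(s ^ r)))))
u7 = ~(u6 ^ p) = ~((~((~((~(s & q)) ^ (p ^ ((~(s & q)) ^ (~(s ^ r)))))) ^ (p ^ ((~(s & q)) ^ (~(s ^ r)))))) ^ p)
u8 = u7 ^ p = (~((~((~((~(s & q)) ^ (p ^ ((~(s & q)) ^ (~(s ^ r)))))) ^ (p ^ ((~(s & q)) ^ (~(s ^ r)))))) ^ p)) ^ p
At p=0, q=0, r=0, s=0: circuit gives 0, formula gives 0.
At p=0, q=1, r=0, s=1: circuit gives 1, formula gives 1.
Agrees on all 16 inputs.

Yes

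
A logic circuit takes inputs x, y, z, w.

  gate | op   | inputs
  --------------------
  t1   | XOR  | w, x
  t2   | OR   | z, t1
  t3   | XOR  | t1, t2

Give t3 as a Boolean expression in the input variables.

t1 = w XOR x
t2 = z OR t1 = z OR (w XOR x)
t3 = t1 XOR t2 = (w XOR x) XOR (z OR (w XOR x))

(w XOR x) XOR (z OR (w XOR x))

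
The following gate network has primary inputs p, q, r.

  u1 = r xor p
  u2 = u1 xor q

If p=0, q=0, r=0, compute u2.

u1 = 0 xor 0 = 0
u2 = 0 xor 0 = 0

0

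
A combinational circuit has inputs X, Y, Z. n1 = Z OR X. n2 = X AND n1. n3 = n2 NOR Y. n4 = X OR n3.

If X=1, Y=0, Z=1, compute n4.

1

n1 = 1 OR 1 = 1
n2 = 1 AND 1 = 1
n3 = 1 NOR 0 = 0
n4 = 1 OR 0 = 1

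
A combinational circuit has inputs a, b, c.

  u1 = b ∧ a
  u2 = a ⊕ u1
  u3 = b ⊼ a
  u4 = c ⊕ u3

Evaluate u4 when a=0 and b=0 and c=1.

0

u3 = 0 ⊼ 0 = 1
u4 = 1 ⊕ 1 = 0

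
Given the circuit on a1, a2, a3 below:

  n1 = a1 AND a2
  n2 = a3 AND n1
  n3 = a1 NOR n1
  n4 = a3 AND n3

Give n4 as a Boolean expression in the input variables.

n1 = a1 AND a2
n3 = a1 NOR n1 = a1 NOR (a1 AND a2)
n4 = a3 AND n3 = a3 AND (a1 NOR (a1 AND a2))

a3 AND (a1 NOR (a1 AND a2))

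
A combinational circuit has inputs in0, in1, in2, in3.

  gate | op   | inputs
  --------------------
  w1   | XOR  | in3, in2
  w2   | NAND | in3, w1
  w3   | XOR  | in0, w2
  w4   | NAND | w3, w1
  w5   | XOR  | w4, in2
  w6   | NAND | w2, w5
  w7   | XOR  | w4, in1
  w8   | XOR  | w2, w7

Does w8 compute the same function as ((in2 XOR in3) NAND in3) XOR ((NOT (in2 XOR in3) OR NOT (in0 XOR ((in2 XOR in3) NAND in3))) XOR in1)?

Yes

w1 = in3 XOR in2
w2 = in3 NAND w1 = in3 NAND (in3 XOR in2)
w3 = in0 XOR w2 = in0 XOR (in3 NAND (in3 XOR in2))
w4 = w3 NAND w1 = (in0 XOR (in3 NAND (in3 XOR in2))) NAND (in3 XOR in2)
w7 = w4 XOR in1 = ((in0 XOR (in3 NAND (in3 XOR in2))) NAND (in3 XOR in2)) XOR in1
w8 = w2 XOR w7 = (in3 NAND (in3 XOR in2)) XOR (((in0 XOR (in3 NAND (in3 XOR in2))) NAND (in3 XOR in2)) XOR in1)
At in0=0, in1=0, in2=0, in3=0: circuit gives 0, formula gives 0.
At in0=0, in1=0, in2=0, in3=1: circuit gives 1, formula gives 1.
Agrees on all 16 inputs.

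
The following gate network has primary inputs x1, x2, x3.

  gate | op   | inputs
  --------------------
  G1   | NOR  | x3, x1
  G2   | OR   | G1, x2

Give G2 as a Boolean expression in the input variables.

(x3 NOR x1) OR x2

G1 = x3 NOR x1
G2 = G1 OR x2 = (x3 NOR x1) OR x2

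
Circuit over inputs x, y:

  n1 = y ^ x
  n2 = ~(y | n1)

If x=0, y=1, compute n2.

0

n1 = 1 ^ 0 = 1
n2 = ~(1 | 1) = 0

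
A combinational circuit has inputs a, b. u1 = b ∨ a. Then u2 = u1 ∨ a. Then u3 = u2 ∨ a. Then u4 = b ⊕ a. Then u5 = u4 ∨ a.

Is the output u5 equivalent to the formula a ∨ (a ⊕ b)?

Yes

u4 = b ⊕ a
u5 = u4 ∨ a = (b ⊕ a) ∨ a
At a=0, b=0: circuit gives 0, formula gives 0.
At a=0, b=1: circuit gives 1, formula gives 1.
Agrees on all 4 inputs.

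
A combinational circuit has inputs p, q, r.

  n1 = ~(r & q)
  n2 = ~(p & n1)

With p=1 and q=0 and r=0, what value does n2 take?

n1 = ~(0 & 0) = 1
n2 = ~(1 & 1) = 0

0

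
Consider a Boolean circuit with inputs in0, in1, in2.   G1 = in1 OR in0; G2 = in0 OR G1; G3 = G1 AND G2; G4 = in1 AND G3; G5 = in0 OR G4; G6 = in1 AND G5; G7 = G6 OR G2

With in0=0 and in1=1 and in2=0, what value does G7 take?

1

G1 = 1 OR 0 = 1
G2 = 0 OR 1 = 1
G3 = 1 AND 1 = 1
G4 = 1 AND 1 = 1
G5 = 0 OR 1 = 1
G6 = 1 AND 1 = 1
G7 = 1 OR 1 = 1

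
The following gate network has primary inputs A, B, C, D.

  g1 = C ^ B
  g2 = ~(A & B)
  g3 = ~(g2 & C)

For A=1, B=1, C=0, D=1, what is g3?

g2 = ~(1 & 1) = 0
g3 = ~(0 & 0) = 1

1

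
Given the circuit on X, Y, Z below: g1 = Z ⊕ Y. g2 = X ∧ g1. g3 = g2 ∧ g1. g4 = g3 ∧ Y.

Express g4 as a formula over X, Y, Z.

g1 = Z ⊕ Y
g2 = X ∧ g1 = X ∧ (Z ⊕ Y)
g3 = g2 ∧ g1 = (X ∧ (Z ⊕ Y)) ∧ (Z ⊕ Y)
g4 = g3 ∧ Y = ((X ∧ (Z ⊕ Y)) ∧ (Z ⊕ Y)) ∧ Y

((X ∧ (Z ⊕ Y)) ∧ (Z ⊕ Y)) ∧ Y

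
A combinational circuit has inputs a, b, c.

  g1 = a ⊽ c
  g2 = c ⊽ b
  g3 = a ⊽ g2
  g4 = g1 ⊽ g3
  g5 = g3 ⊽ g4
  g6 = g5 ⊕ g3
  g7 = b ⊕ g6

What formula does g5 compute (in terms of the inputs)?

g1 = a ⊽ c
g2 = c ⊽ b
g3 = a ⊽ g2 = a ⊽ (c ⊽ b)
g4 = g1 ⊽ g3 = (a ⊽ c) ⊽ (a ⊽ (c ⊽ b))
g5 = g3 ⊽ g4 = (a ⊽ (c ⊽ b)) ⊽ ((a ⊽ c) ⊽ (a ⊽ (c ⊽ b)))

(a ⊽ (c ⊽ b)) ⊽ ((a ⊽ c) ⊽ (a ⊽ (c ⊽ b)))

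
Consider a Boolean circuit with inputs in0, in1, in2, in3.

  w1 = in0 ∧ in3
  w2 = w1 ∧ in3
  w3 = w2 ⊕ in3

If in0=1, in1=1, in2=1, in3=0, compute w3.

w1 = 1 ∧ 0 = 0
w2 = 0 ∧ 0 = 0
w3 = 0 ⊕ 0 = 0

0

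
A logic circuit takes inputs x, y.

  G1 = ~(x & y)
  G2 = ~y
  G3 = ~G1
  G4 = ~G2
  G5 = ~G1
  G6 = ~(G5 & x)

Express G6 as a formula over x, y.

G1 = ~(x & y)
G5 = ~G1 = ~(~(x & y))
G6 = ~(G5 & x) = ~(~(~(x & y)) & x)

~(~(~(x & y)) & x)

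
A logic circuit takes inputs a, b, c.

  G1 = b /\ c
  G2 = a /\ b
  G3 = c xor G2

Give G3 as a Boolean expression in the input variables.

c xor (a /\ b)

G2 = a /\ b
G3 = c xor G2 = c xor (a /\ b)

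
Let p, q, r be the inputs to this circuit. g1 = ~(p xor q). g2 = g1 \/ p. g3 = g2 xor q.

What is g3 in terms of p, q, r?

((~(p xor q)) \/ p) xor q

g1 = ~(p xor q)
g2 = g1 \/ p = (~(p xor q)) \/ p
g3 = g2 xor q = ((~(p xor q)) \/ p) xor q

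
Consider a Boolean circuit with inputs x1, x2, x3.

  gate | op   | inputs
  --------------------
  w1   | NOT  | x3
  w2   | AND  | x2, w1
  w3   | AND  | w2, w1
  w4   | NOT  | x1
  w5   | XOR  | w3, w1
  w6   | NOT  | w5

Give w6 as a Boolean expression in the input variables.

NOT (((x2 AND NOT x3) AND NOT x3) XOR NOT x3)

w1 = NOT x3
w2 = x2 AND w1 = x2 AND NOT x3
w3 = w2 AND w1 = (x2 AND NOT x3) AND NOT x3
w5 = w3 XOR w1 = ((x2 AND NOT x3) AND NOT x3) XOR NOT x3
w6 = NOT w5 = NOT (((x2 AND NOT x3) AND NOT x3) XOR NOT x3)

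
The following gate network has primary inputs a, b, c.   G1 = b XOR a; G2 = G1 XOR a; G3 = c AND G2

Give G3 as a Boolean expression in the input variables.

c AND ((b XOR a) XOR a)

G1 = b XOR a
G2 = G1 XOR a = (b XOR a) XOR a
G3 = c AND G2 = c AND ((b XOR a) XOR a)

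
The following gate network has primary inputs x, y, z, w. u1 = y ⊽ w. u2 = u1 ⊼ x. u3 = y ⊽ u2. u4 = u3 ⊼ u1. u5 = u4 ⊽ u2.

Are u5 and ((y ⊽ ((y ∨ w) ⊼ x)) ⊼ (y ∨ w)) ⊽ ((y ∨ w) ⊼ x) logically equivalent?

u1 = y ⊽ w
u2 = u1 ⊼ x = (y ⊽ w) ⊼ x
u3 = y ⊽ u2 = y ⊽ ((y ⊽ w) ⊼ x)
u4 = u3 ⊼ u1 = (y ⊽ ((y ⊽ w) ⊼ x)) ⊼ (y ⊽ w)
u5 = u4 ⊽ u2 = ((y ⊽ ((y ⊽ w) ⊼ x)) ⊼ (y ⊽ w)) ⊽ ((y ⊽ w) ⊼ x)
At x=1, y=0, z=0, w=0: circuit gives 1, formula gives 0.

No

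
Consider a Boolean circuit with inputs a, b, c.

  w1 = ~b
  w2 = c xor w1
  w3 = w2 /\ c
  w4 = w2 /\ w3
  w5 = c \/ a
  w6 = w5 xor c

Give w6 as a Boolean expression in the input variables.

(c \/ a) xor c

w5 = c \/ a
w6 = w5 xor c = (c \/ a) xor c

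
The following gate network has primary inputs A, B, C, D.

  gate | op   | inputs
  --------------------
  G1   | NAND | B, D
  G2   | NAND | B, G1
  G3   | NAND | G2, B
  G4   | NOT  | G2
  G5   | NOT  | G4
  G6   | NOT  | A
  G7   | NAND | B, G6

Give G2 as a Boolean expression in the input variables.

G1 = B NAND D
G2 = B NAND G1 = B NAND (B NAND D)

B NAND (B NAND D)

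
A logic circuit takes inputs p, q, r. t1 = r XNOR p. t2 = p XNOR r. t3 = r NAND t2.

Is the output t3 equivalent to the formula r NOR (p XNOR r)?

No

t2 = p XNOR r
t3 = r NAND t2 = r NAND (p XNOR r)
At p=0, q=0, r=0: circuit gives 1, formula gives 0.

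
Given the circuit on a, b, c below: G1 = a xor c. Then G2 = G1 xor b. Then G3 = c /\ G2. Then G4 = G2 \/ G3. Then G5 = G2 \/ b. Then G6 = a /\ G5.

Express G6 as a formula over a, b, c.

G1 = a xor c
G2 = G1 xor b = (a xor c) xor b
G5 = G2 \/ b = ((a xor c) xor b) \/ b
G6 = a /\ G5 = a /\ (((a xor c) xor b) \/ b)

a /\ (((a xor c) xor b) \/ b)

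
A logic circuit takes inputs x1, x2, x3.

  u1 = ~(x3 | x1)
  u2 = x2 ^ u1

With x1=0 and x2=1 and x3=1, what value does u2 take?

u1 = ~(1 | 0) = 0
u2 = 1 ^ 0 = 1

1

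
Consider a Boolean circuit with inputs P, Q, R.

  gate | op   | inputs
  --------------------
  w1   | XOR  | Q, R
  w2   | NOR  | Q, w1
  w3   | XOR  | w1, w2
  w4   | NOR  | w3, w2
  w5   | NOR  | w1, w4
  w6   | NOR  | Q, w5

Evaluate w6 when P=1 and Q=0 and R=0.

w1 = 0 XOR 0 = 0
w2 = 0 NOR 0 = 1
w3 = 0 XOR 1 = 1
w4 = 1 NOR 1 = 0
w5 = 0 NOR 0 = 1
w6 = 0 NOR 1 = 0

0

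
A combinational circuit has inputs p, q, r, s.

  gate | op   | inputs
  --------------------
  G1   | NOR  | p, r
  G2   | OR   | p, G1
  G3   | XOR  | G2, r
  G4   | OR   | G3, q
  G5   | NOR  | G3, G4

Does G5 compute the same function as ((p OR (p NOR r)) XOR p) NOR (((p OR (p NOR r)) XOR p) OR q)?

No

G1 = p NOR r
G2 = p OR G1 = p OR (p NOR r)
G3 = G2 XOR r = (p OR (p NOR r)) XOR r
G4 = G3 OR q = ((p OR (p NOR r)) XOR r) OR q
G5 = G3 NOR G4 = ((p OR (p NOR r)) XOR r) NOR (((p OR (p NOR r)) XOR r) OR q)
At p=0, q=0, r=1, s=0: circuit gives 0, formula gives 1.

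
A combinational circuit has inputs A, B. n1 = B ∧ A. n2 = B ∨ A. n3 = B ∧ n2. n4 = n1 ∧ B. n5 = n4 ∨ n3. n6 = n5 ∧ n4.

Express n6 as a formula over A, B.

n1 = B ∧ A
n2 = B ∨ A
n3 = B ∧ n2 = B ∧ (B ∨ A)
n4 = n1 ∧ B = (B ∧ A) ∧ B
n5 = n4 ∨ n3 = ((B ∧ A) ∧ B) ∨ (B ∧ (B ∨ A))
n6 = n5 ∧ n4 = (((B ∧ A) ∧ B) ∨ (B ∧ (B ∨ A))) ∧ ((B ∧ A) ∧ B)

(((B ∧ A) ∧ B) ∨ (B ∧ (B ∨ A))) ∧ ((B ∧ A) ∧ B)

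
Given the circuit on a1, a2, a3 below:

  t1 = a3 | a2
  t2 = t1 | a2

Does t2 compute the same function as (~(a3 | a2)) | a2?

No

t1 = a3 | a2
t2 = t1 | a2 = (a3 | a2) | a2
At a1=0, a2=0, a3=0: circuit gives 0, formula gives 1.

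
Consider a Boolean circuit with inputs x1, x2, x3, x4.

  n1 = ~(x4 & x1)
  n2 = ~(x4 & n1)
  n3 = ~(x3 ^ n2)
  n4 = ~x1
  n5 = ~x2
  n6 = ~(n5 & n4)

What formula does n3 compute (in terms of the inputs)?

n1 = ~(x4 & x1)
n2 = ~(x4 & n1) = ~(x4 & (~(x4 & x1)))
n3 = ~(x3 ^ n2) = ~(x3 ^ (~(x4 & (~(x4 & x1)))))

~(x3 ^ (~(x4 & (~(x4 & x1)))))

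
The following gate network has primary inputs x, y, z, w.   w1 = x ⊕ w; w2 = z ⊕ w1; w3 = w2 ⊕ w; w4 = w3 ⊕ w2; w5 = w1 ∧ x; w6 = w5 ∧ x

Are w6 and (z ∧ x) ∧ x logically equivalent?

No

w1 = x ⊕ w
w5 = w1 ∧ x = (x ⊕ w) ∧ x
w6 = w5 ∧ x = ((x ⊕ w) ∧ x) ∧ x
At x=1, y=0, z=0, w=0: circuit gives 1, formula gives 0.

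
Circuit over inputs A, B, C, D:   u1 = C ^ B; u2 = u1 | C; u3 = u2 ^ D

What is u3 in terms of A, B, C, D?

((C ^ B) | C) ^ D

u1 = C ^ B
u2 = u1 | C = (C ^ B) | C
u3 = u2 ^ D = ((C ^ B) | C) ^ D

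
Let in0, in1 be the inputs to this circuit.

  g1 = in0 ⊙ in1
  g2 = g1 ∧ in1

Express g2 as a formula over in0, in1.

g1 = in0 ⊙ in1
g2 = g1 ∧ in1 = (in0 ⊙ in1) ∧ in1

(in0 ⊙ in1) ∧ in1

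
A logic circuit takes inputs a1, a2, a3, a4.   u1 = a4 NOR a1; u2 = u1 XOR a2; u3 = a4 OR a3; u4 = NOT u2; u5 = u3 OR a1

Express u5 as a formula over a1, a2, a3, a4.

(a4 OR a3) OR a1

u3 = a4 OR a3
u5 = u3 OR a1 = (a4 OR a3) OR a1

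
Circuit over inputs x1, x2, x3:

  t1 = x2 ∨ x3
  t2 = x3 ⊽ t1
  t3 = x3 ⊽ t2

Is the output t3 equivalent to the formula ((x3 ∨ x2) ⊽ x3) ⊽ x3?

t1 = x2 ∨ x3
t2 = x3 ⊽ t1 = x3 ⊽ (x2 ∨ x3)
t3 = x3 ⊽ t2 = x3 ⊽ (x3 ⊽ (x2 ∨ x3))
At x1=0, x2=0, x3=0: circuit gives 0, formula gives 0.
At x1=0, x2=1, x3=0: circuit gives 1, formula gives 1.
Agrees on all 8 inputs.

Yes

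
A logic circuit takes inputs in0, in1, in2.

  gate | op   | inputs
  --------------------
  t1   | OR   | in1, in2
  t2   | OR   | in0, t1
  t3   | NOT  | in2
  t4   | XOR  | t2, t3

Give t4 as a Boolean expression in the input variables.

t1 = in1 OR in2
t2 = in0 OR t1 = in0 OR (in1 OR in2)
t3 = NOT in2
t4 = t2 XOR t3 = (in0 OR (in1 OR in2)) XOR NOT in2

(in0 OR (in1 OR in2)) XOR NOT in2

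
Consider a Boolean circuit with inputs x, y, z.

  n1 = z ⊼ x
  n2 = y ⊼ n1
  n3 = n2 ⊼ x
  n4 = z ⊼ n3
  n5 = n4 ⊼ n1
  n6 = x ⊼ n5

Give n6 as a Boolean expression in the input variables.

x ⊼ ((z ⊼ ((y ⊼ (z ⊼ x)) ⊼ x)) ⊼ (z ⊼ x))

n1 = z ⊼ x
n2 = y ⊼ n1 = y ⊼ (z ⊼ x)
n3 = n2 ⊼ x = (y ⊼ (z ⊼ x)) ⊼ x
n4 = z ⊼ n3 = z ⊼ ((y ⊼ (z ⊼ x)) ⊼ x)
n5 = n4 ⊼ n1 = (z ⊼ ((y ⊼ (z ⊼ x)) ⊼ x)) ⊼ (z ⊼ x)
n6 = x ⊼ n5 = x ⊼ ((z ⊼ ((y ⊼ (z ⊼ x)) ⊼ x)) ⊼ (z ⊼ x))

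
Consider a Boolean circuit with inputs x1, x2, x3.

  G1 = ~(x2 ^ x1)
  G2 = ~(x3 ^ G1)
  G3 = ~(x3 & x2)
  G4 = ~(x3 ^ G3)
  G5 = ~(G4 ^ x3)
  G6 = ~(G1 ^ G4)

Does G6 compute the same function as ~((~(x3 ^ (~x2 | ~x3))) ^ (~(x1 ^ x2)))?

G1 = ~(x2 ^ x1)
G3 = ~(x3 & x2)
G4 = ~(x3 ^ G3) = ~(x3 ^ (~(x3 & x2)))
G6 = ~(G1 ^ G4) = ~((~(x2 ^ x1)) ^ (~(x3 ^ (~(x3 & x2)))))
At x1=0, x2=0, x3=0: circuit gives 0, formula gives 0.
At x1=0, x2=0, x3=1: circuit gives 1, formula gives 1.
Agrees on all 8 inputs.

Yes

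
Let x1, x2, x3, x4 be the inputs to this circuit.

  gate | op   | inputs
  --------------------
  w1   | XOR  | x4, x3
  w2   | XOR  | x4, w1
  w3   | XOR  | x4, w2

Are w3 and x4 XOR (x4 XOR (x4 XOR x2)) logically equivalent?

No

w1 = x4 XOR x3
w2 = x4 XOR w1 = x4 XOR (x4 XOR x3)
w3 = x4 XOR w2 = x4 XOR (x4 XOR (x4 XOR x3))
At x1=0, x2=0, x3=1, x4=0: circuit gives 1, formula gives 0.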